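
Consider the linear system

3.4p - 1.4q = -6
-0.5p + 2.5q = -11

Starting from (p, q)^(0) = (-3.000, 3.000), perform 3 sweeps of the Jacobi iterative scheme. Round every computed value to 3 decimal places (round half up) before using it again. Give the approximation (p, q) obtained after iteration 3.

Iteration 1:
  p = (-6 - (-1.4)·3.000) / (3.4) = -0.529
  q = (-11 - (-0.5)·-3.000) / (2.5) = -5.000
Iteration 2:
  p = (-6 - (-1.4)·-5.000) / (3.4) = -3.824
  q = (-11 - (-0.5)·-0.529) / (2.5) = -4.506
Iteration 3:
  p = (-6 - (-1.4)·-4.506) / (3.4) = -3.620
  q = (-11 - (-0.5)·-3.824) / (2.5) = -5.165

(-3.620, -5.165)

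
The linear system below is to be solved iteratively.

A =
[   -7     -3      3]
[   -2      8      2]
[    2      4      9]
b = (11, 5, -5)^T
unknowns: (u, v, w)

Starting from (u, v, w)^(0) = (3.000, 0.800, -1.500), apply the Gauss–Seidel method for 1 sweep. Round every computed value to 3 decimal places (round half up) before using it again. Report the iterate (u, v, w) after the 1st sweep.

(-2.557, 0.361, -0.148)

Iteration 1:
  u = (11 - (-3)·0.800 - (3)·-1.500) / (-7) = -2.557
  v = (5 - (-2)·-2.557 - (2)·-1.500) / (8) = 0.361
  w = (-5 - (2)·-2.557 - (4)·0.361) / (9) = -0.148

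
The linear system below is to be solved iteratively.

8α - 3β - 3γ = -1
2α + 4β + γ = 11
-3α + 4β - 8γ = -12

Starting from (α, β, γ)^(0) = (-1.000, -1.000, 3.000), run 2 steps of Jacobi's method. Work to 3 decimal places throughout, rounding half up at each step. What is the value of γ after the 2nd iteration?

2.516

Iteration 1:
  α = (-1 - (-3)·-1.000 - (-3)·3.000) / (8) = 0.625
  β = (11 - (2)·-1.000 - (1)·3.000) / (4) = 2.500
  γ = (-12 - (-3)·-1.000 - (4)·-1.000) / (-8) = 1.375
Iteration 2:
  α = (-1 - (-3)·2.500 - (-3)·1.375) / (8) = 1.328
  β = (11 - (2)·0.625 - (1)·1.375) / (4) = 2.094
  γ = (-12 - (-3)·0.625 - (4)·2.500) / (-8) = 2.516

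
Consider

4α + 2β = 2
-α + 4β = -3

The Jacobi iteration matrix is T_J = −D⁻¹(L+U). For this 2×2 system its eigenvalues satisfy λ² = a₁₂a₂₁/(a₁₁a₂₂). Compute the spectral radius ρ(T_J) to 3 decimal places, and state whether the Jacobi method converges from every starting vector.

0.354

a₁₂a₂₁/(a₁₁a₂₂) = (2)·(-1) / ((4)·(4)) = -0.125000
ρ = √|-0.125000| = √0.125000 = 0.354
ρ < 1, so Jacobi converges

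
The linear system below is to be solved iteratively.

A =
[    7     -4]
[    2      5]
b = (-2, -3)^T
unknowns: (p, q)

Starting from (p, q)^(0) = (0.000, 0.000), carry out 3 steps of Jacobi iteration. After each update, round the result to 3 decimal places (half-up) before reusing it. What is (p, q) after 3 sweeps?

Iteration 1:
  p = (-2 - (-4)·0.000) / (7) = -0.286
  q = (-3 - (2)·0.000) / (5) = -0.600
Iteration 2:
  p = (-2 - (-4)·-0.600) / (7) = -0.629
  q = (-3 - (2)·-0.286) / (5) = -0.486
Iteration 3:
  p = (-2 - (-4)·-0.486) / (7) = -0.563
  q = (-3 - (2)·-0.629) / (5) = -0.348

(-0.563, -0.348)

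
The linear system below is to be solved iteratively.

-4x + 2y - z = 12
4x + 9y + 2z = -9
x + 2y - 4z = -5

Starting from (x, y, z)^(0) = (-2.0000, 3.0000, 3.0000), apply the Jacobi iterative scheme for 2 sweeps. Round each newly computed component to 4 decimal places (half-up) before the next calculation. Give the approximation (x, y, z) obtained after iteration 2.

(-3.9514, -0.5000, 0.2986)

Iteration 1:
  x = (12 - (2)·3.0000 - (-1)·3.0000) / (-4) = -2.2500
  y = (-9 - (4)·-2.0000 - (2)·3.0000) / (9) = -0.7778
  z = (-5 - (1)·-2.0000 - (2)·3.0000) / (-4) = 2.2500
Iteration 2:
  x = (12 - (2)·-0.7778 - (-1)·2.2500) / (-4) = -3.9514
  y = (-9 - (4)·-2.2500 - (2)·2.2500) / (9) = -0.5000
  z = (-5 - (1)·-2.2500 - (2)·-0.7778) / (-4) = 0.2986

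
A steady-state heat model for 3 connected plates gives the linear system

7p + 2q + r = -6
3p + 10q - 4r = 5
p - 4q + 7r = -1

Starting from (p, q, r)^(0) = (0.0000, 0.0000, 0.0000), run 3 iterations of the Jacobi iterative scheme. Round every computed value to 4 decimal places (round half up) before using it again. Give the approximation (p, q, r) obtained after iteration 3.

Iteration 1:
  p = (-6 - (2)·0.0000 - (1)·0.0000) / (7) = -0.8571
  q = (5 - (3)·0.0000 - (-4)·0.0000) / (10) = 0.5000
  r = (-1 - (1)·0.0000 - (-4)·0.0000) / (7) = -0.1429
Iteration 2:
  p = (-6 - (2)·0.5000 - (1)·-0.1429) / (7) = -0.9796
  q = (5 - (3)·-0.8571 - (-4)·-0.1429) / (10) = 0.7000
  r = (-1 - (1)·-0.8571 - (-4)·0.5000) / (7) = 0.2653
Iteration 3:
  p = (-6 - (2)·0.7000 - (1)·0.2653) / (7) = -1.0950
  q = (5 - (3)·-0.9796 - (-4)·0.2653) / (10) = 0.9000
  r = (-1 - (1)·-0.9796 - (-4)·0.7000) / (7) = 0.3971

(-1.0950, 0.9000, 0.3971)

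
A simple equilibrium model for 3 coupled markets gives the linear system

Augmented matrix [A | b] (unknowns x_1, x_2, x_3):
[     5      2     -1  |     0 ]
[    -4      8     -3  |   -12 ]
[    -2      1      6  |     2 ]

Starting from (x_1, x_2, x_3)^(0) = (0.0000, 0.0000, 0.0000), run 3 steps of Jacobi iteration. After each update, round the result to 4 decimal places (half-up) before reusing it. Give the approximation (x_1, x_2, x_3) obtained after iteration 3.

(0.6667, -0.9479, 0.7847)

Iteration 1:
  x_1 = (0 - (2)·0.0000 - (-1)·0.0000) / (5) = 0.0000
  x_2 = (-12 - (-4)·0.0000 - (-3)·0.0000) / (8) = -1.5000
  x_3 = (2 - (-2)·0.0000 - (1)·0.0000) / (6) = 0.3333
Iteration 2:
  x_1 = (0 - (2)·-1.5000 - (-1)·0.3333) / (5) = 0.6667
  x_2 = (-12 - (-4)·0.0000 - (-3)·0.3333) / (8) = -1.3750
  x_3 = (2 - (-2)·0.0000 - (1)·-1.5000) / (6) = 0.5833
Iteration 3:
  x_1 = (0 - (2)·-1.3750 - (-1)·0.5833) / (5) = 0.6667
  x_2 = (-12 - (-4)·0.6667 - (-3)·0.5833) / (8) = -0.9479
  x_3 = (2 - (-2)·0.6667 - (1)·-1.3750) / (6) = 0.7847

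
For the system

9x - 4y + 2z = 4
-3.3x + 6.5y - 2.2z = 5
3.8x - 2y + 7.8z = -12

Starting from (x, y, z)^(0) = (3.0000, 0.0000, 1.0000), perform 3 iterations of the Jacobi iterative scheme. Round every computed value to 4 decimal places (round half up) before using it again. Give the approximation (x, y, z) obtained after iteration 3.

(0.6012, 1.5980, -2.6836)

Iteration 1:
  x = (4 - (-4)·0.0000 - (2)·1.0000) / (9) = 0.2222
  y = (5 - (-3.3)·3.0000 - (-2.2)·1.0000) / (6.5) = 2.6308
  z = (-12 - (3.8)·3.0000 - (-2)·0.0000) / (7.8) = -3.0000
Iteration 2:
  x = (4 - (-4)·2.6308 - (2)·-3.0000) / (9) = 2.2804
  y = (5 - (-3.3)·0.2222 - (-2.2)·-3.0000) / (6.5) = -0.1333
  z = (-12 - (3.8)·0.2222 - (-2)·2.6308) / (7.8) = -0.9721
Iteration 3:
  x = (4 - (-4)·-0.1333 - (2)·-0.9721) / (9) = 0.6012
  y = (5 - (-3.3)·2.2804 - (-2.2)·-0.9721) / (6.5) = 1.5980
  z = (-12 - (3.8)·2.2804 - (-2)·-0.1333) / (7.8) = -2.6836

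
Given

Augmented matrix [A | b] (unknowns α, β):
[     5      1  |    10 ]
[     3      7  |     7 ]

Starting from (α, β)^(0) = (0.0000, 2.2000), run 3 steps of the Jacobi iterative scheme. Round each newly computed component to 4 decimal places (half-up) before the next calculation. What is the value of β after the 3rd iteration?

0.2286

Iteration 1:
  α = (10 - (1)·2.2000) / (5) = 1.5600
  β = (7 - (3)·0.0000) / (7) = 1.0000
Iteration 2:
  α = (10 - (1)·1.0000) / (5) = 1.8000
  β = (7 - (3)·1.5600) / (7) = 0.3314
Iteration 3:
  α = (10 - (1)·0.3314) / (5) = 1.9337
  β = (7 - (3)·1.8000) / (7) = 0.2286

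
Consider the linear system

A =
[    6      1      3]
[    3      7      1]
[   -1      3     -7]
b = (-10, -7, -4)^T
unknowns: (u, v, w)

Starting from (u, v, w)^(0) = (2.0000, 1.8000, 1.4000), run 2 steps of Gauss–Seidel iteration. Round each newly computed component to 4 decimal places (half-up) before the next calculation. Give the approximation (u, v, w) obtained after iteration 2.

(-2.1211, -0.2235, 0.7787)

Iteration 1:
  u = (-10 - (1)·1.8000 - (3)·1.4000) / (6) = -2.6667
  v = (-7 - (3)·-2.6667 - (1)·1.4000) / (7) = -0.0571
  w = (-4 - (-1)·-2.6667 - (3)·-0.0571) / (-7) = 0.9279
Iteration 2:
  u = (-10 - (1)·-0.0571 - (3)·0.9279) / (6) = -2.1211
  v = (-7 - (3)·-2.1211 - (1)·0.9279) / (7) = -0.2235
  w = (-4 - (-1)·-2.1211 - (3)·-0.2235) / (-7) = 0.7787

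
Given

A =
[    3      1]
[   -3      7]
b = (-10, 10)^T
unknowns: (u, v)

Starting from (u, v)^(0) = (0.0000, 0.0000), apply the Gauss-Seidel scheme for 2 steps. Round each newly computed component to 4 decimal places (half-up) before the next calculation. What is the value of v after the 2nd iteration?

0.0000

Iteration 1:
  u = (-10 - (1)·0.0000) / (3) = -3.3333
  v = (10 - (-3)·-3.3333) / (7) = 0.0000
Iteration 2:
  u = (-10 - (1)·0.0000) / (3) = -3.3333
  v = (10 - (-3)·-3.3333) / (7) = 0.0000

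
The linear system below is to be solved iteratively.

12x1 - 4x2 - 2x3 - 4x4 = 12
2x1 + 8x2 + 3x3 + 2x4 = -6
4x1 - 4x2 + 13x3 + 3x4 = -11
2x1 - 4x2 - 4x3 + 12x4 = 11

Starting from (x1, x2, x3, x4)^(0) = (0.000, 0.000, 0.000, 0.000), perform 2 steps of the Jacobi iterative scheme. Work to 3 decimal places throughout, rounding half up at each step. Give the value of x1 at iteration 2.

Iteration 1:
  x1 = (12 - (-4)·0.000 - (-2)·0.000 - (-4)·0.000) / (12) = 1.000
  x2 = (-6 - (2)·0.000 - (3)·0.000 - (2)·0.000) / (8) = -0.750
  x3 = (-11 - (4)·0.000 - (-4)·0.000 - (3)·0.000) / (13) = -0.846
  x4 = (11 - (2)·0.000 - (-4)·0.000 - (-4)·0.000) / (12) = 0.917
Iteration 2:
  x1 = (12 - (-4)·-0.750 - (-2)·-0.846 - (-4)·0.917) / (12) = 0.915
  x2 = (-6 - (2)·1.000 - (3)·-0.846 - (2)·0.917) / (8) = -0.912
  x3 = (-11 - (4)·1.000 - (-4)·-0.750 - (3)·0.917) / (13) = -1.596
  x4 = (11 - (2)·1.000 - (-4)·-0.750 - (-4)·-0.846) / (12) = 0.218

0.915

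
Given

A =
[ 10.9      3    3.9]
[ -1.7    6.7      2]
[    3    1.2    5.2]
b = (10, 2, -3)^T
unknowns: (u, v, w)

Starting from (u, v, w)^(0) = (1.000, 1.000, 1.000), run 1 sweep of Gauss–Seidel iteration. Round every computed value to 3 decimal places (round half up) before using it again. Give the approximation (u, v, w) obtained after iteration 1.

Iteration 1:
  u = (10 - (3)·1.000 - (3.9)·1.000) / (10.9) = 0.284
  v = (2 - (-1.7)·0.284 - (2)·1.000) / (6.7) = 0.072
  w = (-3 - (3)·0.284 - (1.2)·0.072) / (5.2) = -0.757

(0.284, 0.072, -0.757)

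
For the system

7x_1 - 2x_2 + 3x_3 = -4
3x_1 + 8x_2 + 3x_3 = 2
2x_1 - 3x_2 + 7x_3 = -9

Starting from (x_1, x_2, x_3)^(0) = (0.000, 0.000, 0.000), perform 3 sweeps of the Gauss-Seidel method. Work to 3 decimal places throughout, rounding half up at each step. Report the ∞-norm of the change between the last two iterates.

0.080

Iteration 1:
  x_1 = (-4 - (-2)·0.000 - (3)·0.000) / (7) = -0.571
  x_2 = (2 - (3)·-0.571 - (3)·0.000) / (8) = 0.464
  x_3 = (-9 - (2)·-0.571 - (-3)·0.464) / (7) = -0.924
Iteration 2:
  x_1 = (-4 - (-2)·0.464 - (3)·-0.924) / (7) = -0.043
  x_2 = (2 - (3)·-0.043 - (3)·-0.924) / (8) = 0.613
  x_3 = (-9 - (2)·-0.043 - (-3)·0.613) / (7) = -1.011
Iteration 3:
  x_1 = (-4 - (-2)·0.613 - (3)·-1.011) / (7) = 0.037
  x_2 = (2 - (3)·0.037 - (3)·-1.011) / (8) = 0.615
  x_3 = (-9 - (2)·0.037 - (-3)·0.615) / (7) = -1.033
Change: (0.080, 0.002, -0.022) → max |·| = 0.080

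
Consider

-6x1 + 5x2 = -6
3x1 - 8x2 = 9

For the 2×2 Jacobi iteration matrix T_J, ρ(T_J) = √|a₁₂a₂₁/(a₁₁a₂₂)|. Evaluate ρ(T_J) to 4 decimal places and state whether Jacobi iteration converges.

0.5590

a₁₂a₂₁/(a₁₁a₂₂) = (5)·(3) / ((-6)·(-8)) = 0.312500
ρ = √|0.312500| = √0.312500 = 0.5590
ρ < 1, so Jacobi converges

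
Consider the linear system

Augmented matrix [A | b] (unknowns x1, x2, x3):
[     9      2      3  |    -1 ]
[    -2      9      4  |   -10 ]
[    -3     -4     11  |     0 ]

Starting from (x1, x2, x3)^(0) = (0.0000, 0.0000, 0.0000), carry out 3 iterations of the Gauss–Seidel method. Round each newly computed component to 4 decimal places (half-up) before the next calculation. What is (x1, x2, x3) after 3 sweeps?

Iteration 1:
  x1 = (-1 - (2)·0.0000 - (3)·0.0000) / (9) = -0.1111
  x2 = (-10 - (-2)·-0.1111 - (4)·0.0000) / (9) = -1.1358
  x3 = (0 - (-3)·-0.1111 - (-4)·-1.1358) / (11) = -0.4433
Iteration 2:
  x1 = (-1 - (2)·-1.1358 - (3)·-0.4433) / (9) = 0.2891
  x2 = (-10 - (-2)·0.2891 - (4)·-0.4433) / (9) = -0.8498
  x3 = (0 - (-3)·0.2891 - (-4)·-0.8498) / (11) = -0.2302
Iteration 3:
  x1 = (-1 - (2)·-0.8498 - (3)·-0.2302) / (9) = 0.1545
  x2 = (-10 - (-2)·0.1545 - (4)·-0.2302) / (9) = -0.9745
  x3 = (0 - (-3)·0.1545 - (-4)·-0.9745) / (11) = -0.3122

(0.1545, -0.9745, -0.3122)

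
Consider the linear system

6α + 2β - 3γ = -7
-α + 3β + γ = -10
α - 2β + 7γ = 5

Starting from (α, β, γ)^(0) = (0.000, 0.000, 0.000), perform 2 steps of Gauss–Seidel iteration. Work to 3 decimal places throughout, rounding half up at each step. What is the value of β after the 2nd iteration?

Iteration 1:
  α = (-7 - (2)·0.000 - (-3)·0.000) / (6) = -1.167
  β = (-10 - (-1)·-1.167 - (1)·0.000) / (3) = -3.722
  γ = (5 - (1)·-1.167 - (-2)·-3.722) / (7) = -0.182
Iteration 2:
  α = (-7 - (2)·-3.722 - (-3)·-0.182) / (6) = -0.017
  β = (-10 - (-1)·-0.017 - (1)·-0.182) / (3) = -3.278
  γ = (5 - (1)·-0.017 - (-2)·-3.278) / (7) = -0.220

-3.278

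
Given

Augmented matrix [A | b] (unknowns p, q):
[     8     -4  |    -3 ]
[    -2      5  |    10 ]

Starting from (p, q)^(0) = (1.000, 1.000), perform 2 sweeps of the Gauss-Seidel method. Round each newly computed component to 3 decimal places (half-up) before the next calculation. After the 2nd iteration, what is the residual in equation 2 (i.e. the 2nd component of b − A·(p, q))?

0.000

Iteration 1:
  p = (-3 - (-4)·1.000) / (8) = 0.125
  q = (10 - (-2)·0.125) / (5) = 2.050
Iteration 2:
  p = (-3 - (-4)·2.050) / (8) = 0.650
  q = (10 - (-2)·0.650) / (5) = 2.260
Residual b − A·x = (0.840, 0.000)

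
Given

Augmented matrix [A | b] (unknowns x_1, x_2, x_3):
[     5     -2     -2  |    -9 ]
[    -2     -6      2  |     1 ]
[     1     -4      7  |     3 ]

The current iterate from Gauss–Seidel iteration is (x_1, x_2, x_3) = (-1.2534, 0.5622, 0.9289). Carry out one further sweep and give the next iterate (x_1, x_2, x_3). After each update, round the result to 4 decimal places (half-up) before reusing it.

(-1.2036, 0.5442, 0.9115)

One sweep:
  x_1 = (-9 - (-2)·0.5622 - (-2)·0.9289) / (5) = -1.2036
  x_2 = (1 - (-2)·-1.2036 - (2)·0.9289) / (-6) = 0.5442
  x_3 = (3 - (1)·-1.2036 - (-4)·0.5442) / (7) = 0.9115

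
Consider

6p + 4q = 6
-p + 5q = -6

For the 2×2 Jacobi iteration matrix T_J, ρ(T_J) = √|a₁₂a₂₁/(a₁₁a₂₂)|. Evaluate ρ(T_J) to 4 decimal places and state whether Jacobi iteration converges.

0.3651

a₁₂a₂₁/(a₁₁a₂₂) = (4)·(-1) / ((6)·(5)) = -0.133333
ρ = √|-0.133333| = √0.133333 = 0.3651
ρ < 1, so Jacobi converges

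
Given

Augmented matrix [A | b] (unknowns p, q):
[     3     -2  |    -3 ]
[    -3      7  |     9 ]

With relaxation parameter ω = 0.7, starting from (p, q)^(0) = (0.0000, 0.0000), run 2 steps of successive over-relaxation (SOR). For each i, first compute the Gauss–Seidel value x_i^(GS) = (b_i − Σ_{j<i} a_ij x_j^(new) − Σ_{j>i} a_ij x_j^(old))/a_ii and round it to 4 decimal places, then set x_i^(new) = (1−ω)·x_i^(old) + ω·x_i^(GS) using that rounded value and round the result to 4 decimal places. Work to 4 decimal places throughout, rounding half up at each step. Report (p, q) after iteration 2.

(-0.5880, 0.9306)

Iteration 1:
  p: GS value = (-3 - (-2)·0.0000) / (3) = -1.0000;  p ← (1−ω)·0.0000 + ω·-1.0000 = -0.7000
  q: GS value = (9 - (-3)·-0.7000) / (7) = 0.9857;  q ← (1−ω)·0.0000 + ω·0.9857 = 0.6900
Iteration 2:
  p: GS value = (-3 - (-2)·0.6900) / (3) = -0.5400;  p ← (1−ω)·-0.7000 + ω·-0.5400 = -0.5880
  q: GS value = (9 - (-3)·-0.5880) / (7) = 1.0337;  q ← (1−ω)·0.6900 + ω·1.0337 = 0.9306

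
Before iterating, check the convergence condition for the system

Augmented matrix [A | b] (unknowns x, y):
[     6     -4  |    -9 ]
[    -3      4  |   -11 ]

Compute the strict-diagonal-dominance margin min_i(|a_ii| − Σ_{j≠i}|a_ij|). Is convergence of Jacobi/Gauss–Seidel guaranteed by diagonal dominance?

row 1: |6| − (4) = 2
row 2: |4| − (3) = 1
minimum over rows = 1 → strictly diagonally dominant (convergence guaranteed)

1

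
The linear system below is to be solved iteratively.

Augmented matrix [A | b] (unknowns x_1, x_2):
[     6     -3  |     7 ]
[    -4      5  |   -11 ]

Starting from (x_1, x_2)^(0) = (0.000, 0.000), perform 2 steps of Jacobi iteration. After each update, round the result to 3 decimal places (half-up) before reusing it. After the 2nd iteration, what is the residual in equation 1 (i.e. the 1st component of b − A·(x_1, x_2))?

2.800

Iteration 1:
  x_1 = (7 - (-3)·0.000) / (6) = 1.167
  x_2 = (-11 - (-4)·0.000) / (5) = -2.200
Iteration 2:
  x_1 = (7 - (-3)·-2.200) / (6) = 0.067
  x_2 = (-11 - (-4)·1.167) / (5) = -1.266
Residual b − A·x = (2.800, -4.402)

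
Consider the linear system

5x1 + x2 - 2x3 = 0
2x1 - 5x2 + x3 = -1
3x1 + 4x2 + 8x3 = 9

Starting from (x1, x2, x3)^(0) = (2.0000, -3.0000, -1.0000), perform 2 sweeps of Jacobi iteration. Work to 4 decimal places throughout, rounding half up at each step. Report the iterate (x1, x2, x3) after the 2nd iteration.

Iteration 1:
  x1 = (0 - (1)·-3.0000 - (-2)·-1.0000) / (5) = 0.2000
  x2 = (-1 - (2)·2.0000 - (1)·-1.0000) / (-5) = 0.8000
  x3 = (9 - (3)·2.0000 - (4)·-3.0000) / (8) = 1.8750
Iteration 2:
  x1 = (0 - (1)·0.8000 - (-2)·1.8750) / (5) = 0.5900
  x2 = (-1 - (2)·0.2000 - (1)·1.8750) / (-5) = 0.6550
  x3 = (9 - (3)·0.2000 - (4)·0.8000) / (8) = 0.6500

(0.5900, 0.6550, 0.6500)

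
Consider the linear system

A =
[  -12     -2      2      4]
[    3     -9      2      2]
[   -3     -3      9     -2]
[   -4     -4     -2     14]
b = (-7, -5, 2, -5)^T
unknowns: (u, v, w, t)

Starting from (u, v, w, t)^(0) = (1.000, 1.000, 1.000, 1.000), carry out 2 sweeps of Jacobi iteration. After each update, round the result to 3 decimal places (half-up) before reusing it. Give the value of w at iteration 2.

Iteration 1:
  u = (-7 - (-2)·1.000 - (2)·1.000 - (4)·1.000) / (-12) = 0.917
  v = (-5 - (3)·1.000 - (2)·1.000 - (2)·1.000) / (-9) = 1.333
  w = (2 - (-3)·1.000 - (-3)·1.000 - (-2)·1.000) / (9) = 1.111
  t = (-5 - (-4)·1.000 - (-4)·1.000 - (-2)·1.000) / (14) = 0.357
Iteration 2:
  u = (-7 - (-2)·1.333 - (2)·1.111 - (4)·0.357) / (-12) = 0.665
  v = (-5 - (3)·0.917 - (2)·1.111 - (2)·0.357) / (-9) = 1.187
  w = (2 - (-3)·0.917 - (-3)·1.333 - (-2)·0.357) / (9) = 1.052
  t = (-5 - (-4)·0.917 - (-4)·1.333 - (-2)·1.111) / (14) = 0.444

1.052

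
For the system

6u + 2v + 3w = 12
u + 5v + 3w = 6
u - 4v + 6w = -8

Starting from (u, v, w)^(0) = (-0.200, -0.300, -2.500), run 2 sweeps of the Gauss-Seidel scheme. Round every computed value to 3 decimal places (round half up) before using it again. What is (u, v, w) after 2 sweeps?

Iteration 1:
  u = (12 - (2)·-0.300 - (3)·-2.500) / (6) = 3.350
  v = (6 - (1)·3.350 - (3)·-2.500) / (5) = 2.030
  w = (-8 - (1)·3.350 - (-4)·2.030) / (6) = -0.538
Iteration 2:
  u = (12 - (2)·2.030 - (3)·-0.538) / (6) = 1.592
  v = (6 - (1)·1.592 - (3)·-0.538) / (5) = 1.204
  w = (-8 - (1)·1.592 - (-4)·1.204) / (6) = -0.796

(1.592, 1.204, -0.796)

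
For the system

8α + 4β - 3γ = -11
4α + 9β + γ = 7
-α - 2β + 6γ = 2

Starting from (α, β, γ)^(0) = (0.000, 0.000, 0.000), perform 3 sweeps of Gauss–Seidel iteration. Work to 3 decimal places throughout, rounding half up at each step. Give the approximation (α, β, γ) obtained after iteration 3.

(-1.944, 1.582, 0.537)

Iteration 1:
  α = (-11 - (4)·0.000 - (-3)·0.000) / (8) = -1.375
  β = (7 - (4)·-1.375 - (1)·0.000) / (9) = 1.389
  γ = (2 - (-1)·-1.375 - (-2)·1.389) / (6) = 0.567
Iteration 2:
  α = (-11 - (4)·1.389 - (-3)·0.567) / (8) = -1.857
  β = (7 - (4)·-1.857 - (1)·0.567) / (9) = 1.540
  γ = (2 - (-1)·-1.857 - (-2)·1.540) / (6) = 0.537
Iteration 3:
  α = (-11 - (4)·1.540 - (-3)·0.537) / (8) = -1.944
  β = (7 - (4)·-1.944 - (1)·0.537) / (9) = 1.582
  γ = (2 - (-1)·-1.944 - (-2)·1.582) / (6) = 0.537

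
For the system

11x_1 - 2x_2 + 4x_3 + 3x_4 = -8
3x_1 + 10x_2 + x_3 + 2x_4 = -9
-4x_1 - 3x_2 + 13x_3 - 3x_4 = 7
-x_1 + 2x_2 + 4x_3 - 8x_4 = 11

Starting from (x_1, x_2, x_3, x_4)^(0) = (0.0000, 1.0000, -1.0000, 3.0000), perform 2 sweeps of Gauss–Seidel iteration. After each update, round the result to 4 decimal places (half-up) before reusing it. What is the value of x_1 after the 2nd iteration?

-0.8460

Iteration 1:
  x_1 = (-8 - (-2)·1.0000 - (4)·-1.0000 - (3)·3.0000) / (11) = -1.0000
  x_2 = (-9 - (3)·-1.0000 - (1)·-1.0000 - (2)·3.0000) / (10) = -1.1000
  x_3 = (7 - (-4)·-1.0000 - (-3)·-1.1000 - (-3)·3.0000) / (13) = 0.6692
  x_4 = (11 - (-1)·-1.0000 - (2)·-1.1000 - (4)·0.6692) / (-8) = -1.1904
Iteration 2:
  x_1 = (-8 - (-2)·-1.1000 - (4)·0.6692 - (3)·-1.1904) / (11) = -0.8460
  x_2 = (-9 - (3)·-0.8460 - (1)·0.6692 - (2)·-1.1904) / (10) = -0.4750
  x_3 = (7 - (-4)·-0.8460 - (-3)·-0.4750 - (-3)·-1.1904) / (13) = -0.1062
  x_4 = (11 - (-1)·-0.8460 - (2)·-0.4750 - (4)·-0.1062) / (-8) = -1.4411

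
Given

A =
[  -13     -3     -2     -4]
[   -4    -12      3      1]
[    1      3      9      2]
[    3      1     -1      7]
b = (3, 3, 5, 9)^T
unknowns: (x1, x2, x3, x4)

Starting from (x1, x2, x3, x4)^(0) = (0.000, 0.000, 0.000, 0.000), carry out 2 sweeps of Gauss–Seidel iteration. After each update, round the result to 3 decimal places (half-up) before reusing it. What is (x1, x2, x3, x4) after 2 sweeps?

(-0.751, 0.285, 0.210, 1.597)

Iteration 1:
  x1 = (3 - (-3)·0.000 - (-2)·0.000 - (-4)·0.000) / (-13) = -0.231
  x2 = (3 - (-4)·-0.231 - (3)·0.000 - (1)·0.000) / (-12) = -0.173
  x3 = (5 - (1)·-0.231 - (3)·-0.173 - (2)·0.000) / (9) = 0.639
  x4 = (9 - (3)·-0.231 - (1)·-0.173 - (-1)·0.639) / (7) = 1.501
Iteration 2:
  x1 = (3 - (-3)·-0.173 - (-2)·0.639 - (-4)·1.501) / (-13) = -0.751
  x2 = (3 - (-4)·-0.751 - (3)·0.639 - (1)·1.501) / (-12) = 0.285
  x3 = (5 - (1)·-0.751 - (3)·0.285 - (2)·1.501) / (9) = 0.210
  x4 = (9 - (3)·-0.751 - (1)·0.285 - (-1)·0.210) / (7) = 1.597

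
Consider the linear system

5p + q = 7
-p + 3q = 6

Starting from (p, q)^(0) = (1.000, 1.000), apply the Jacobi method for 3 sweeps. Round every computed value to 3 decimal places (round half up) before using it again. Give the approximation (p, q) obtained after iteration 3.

Iteration 1:
  p = (7 - (1)·1.000) / (5) = 1.200
  q = (6 - (-1)·1.000) / (3) = 2.333
Iteration 2:
  p = (7 - (1)·2.333) / (5) = 0.933
  q = (6 - (-1)·1.200) / (3) = 2.400
Iteration 3:
  p = (7 - (1)·2.400) / (5) = 0.920
  q = (6 - (-1)·0.933) / (3) = 2.311

(0.920, 2.311)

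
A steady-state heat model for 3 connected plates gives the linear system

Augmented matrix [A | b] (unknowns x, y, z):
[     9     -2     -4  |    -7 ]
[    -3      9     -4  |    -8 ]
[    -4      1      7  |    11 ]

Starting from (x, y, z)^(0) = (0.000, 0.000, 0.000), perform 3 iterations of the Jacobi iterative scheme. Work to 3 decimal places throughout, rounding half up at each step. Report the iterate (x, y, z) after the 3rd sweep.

(-0.320, -0.424, 1.477)

Iteration 1:
  x = (-7 - (-2)·0.000 - (-4)·0.000) / (9) = -0.778
  y = (-8 - (-3)·0.000 - (-4)·0.000) / (9) = -0.889
  z = (11 - (-4)·0.000 - (1)·0.000) / (7) = 1.571
Iteration 2:
  x = (-7 - (-2)·-0.889 - (-4)·1.571) / (9) = -0.277
  y = (-8 - (-3)·-0.778 - (-4)·1.571) / (9) = -0.450
  z = (11 - (-4)·-0.778 - (1)·-0.889) / (7) = 1.254
Iteration 3:
  x = (-7 - (-2)·-0.450 - (-4)·1.254) / (9) = -0.320
  y = (-8 - (-3)·-0.277 - (-4)·1.254) / (9) = -0.424
  z = (11 - (-4)·-0.277 - (1)·-0.450) / (7) = 1.477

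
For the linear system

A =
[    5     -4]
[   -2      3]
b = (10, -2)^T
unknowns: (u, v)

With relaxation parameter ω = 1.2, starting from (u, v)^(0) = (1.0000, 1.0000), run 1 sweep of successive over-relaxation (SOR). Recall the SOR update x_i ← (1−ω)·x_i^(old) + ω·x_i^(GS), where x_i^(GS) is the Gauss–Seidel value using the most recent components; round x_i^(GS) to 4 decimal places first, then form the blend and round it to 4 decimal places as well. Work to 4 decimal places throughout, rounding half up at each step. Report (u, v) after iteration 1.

Iteration 1:
  u: GS value = (10 - (-4)·1.0000) / (5) = 2.8000;  u ← (1−ω)·1.0000 + ω·2.8000 = 3.1600
  v: GS value = (-2 - (-2)·3.1600) / (3) = 1.4400;  v ← (1−ω)·1.0000 + ω·1.4400 = 1.5280

(3.1600, 1.5280)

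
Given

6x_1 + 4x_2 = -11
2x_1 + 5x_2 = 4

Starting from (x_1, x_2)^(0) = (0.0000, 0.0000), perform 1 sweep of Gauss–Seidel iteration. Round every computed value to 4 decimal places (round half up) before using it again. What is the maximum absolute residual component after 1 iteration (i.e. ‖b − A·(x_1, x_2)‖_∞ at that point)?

Iteration 1:
  x_1 = (-11 - (4)·0.0000) / (6) = -1.8333
  x_2 = (4 - (2)·-1.8333) / (5) = 1.5333
Residual b − A·x = (-6.1334, 0.0001); ∞-norm = 6.1334

6.1334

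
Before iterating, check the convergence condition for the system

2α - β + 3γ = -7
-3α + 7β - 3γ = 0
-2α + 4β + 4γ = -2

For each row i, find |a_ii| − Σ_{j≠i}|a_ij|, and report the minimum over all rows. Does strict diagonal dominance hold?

row 1: |2| − (1+3) = -2
row 2: |7| − (3+3) = 1
row 3: |4| − (2+4) = -2
minimum over rows = -2 → not strictly diagonally dominant

-2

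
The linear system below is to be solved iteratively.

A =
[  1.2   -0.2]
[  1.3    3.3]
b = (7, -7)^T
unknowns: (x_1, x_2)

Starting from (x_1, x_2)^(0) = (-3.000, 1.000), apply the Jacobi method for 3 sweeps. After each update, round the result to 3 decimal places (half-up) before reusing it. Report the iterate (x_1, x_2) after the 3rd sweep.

Iteration 1:
  x_1 = (7 - (-0.2)·1.000) / (1.2) = 6.000
  x_2 = (-7 - (1.3)·-3.000) / (3.3) = -0.939
Iteration 2:
  x_1 = (7 - (-0.2)·-0.939) / (1.2) = 5.677
  x_2 = (-7 - (1.3)·6.000) / (3.3) = -4.485
Iteration 3:
  x_1 = (7 - (-0.2)·-4.485) / (1.2) = 5.086
  x_2 = (-7 - (1.3)·5.677) / (3.3) = -4.358

(5.086, -4.358)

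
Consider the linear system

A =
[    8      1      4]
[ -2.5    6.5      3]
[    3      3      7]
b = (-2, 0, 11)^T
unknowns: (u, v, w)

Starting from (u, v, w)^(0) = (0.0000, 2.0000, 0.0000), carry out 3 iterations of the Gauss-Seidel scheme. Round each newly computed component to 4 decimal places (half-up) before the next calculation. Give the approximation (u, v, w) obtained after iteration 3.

(-1.4011, -1.7524, 2.9229)

Iteration 1:
  u = (-2 - (1)·2.0000 - (4)·0.0000) / (8) = -0.5000
  v = (0 - (-2.5)·-0.5000 - (3)·0.0000) / (6.5) = -0.1923
  w = (11 - (3)·-0.5000 - (3)·-0.1923) / (7) = 1.8681
Iteration 2:
  u = (-2 - (1)·-0.1923 - (4)·1.8681) / (8) = -1.1600
  v = (0 - (-2.5)·-1.1600 - (3)·1.8681) / (6.5) = -1.3084
  w = (11 - (3)·-1.1600 - (3)·-1.3084) / (7) = 2.6293
Iteration 3:
  u = (-2 - (1)·-1.3084 - (4)·2.6293) / (8) = -1.4011
  v = (0 - (-2.5)·-1.4011 - (3)·2.6293) / (6.5) = -1.7524
  w = (11 - (3)·-1.4011 - (3)·-1.7524) / (7) = 2.9229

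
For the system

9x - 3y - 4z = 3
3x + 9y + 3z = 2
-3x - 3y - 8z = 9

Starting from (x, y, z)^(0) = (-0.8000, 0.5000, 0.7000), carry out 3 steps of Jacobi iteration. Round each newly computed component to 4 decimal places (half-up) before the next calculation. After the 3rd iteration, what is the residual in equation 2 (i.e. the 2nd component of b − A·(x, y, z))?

Iteration 1:
  x = (3 - (-3)·0.5000 - (-4)·0.7000) / (9) = 0.8111
  y = (2 - (3)·-0.8000 - (3)·0.7000) / (9) = 0.2556
  z = (9 - (-3)·-0.8000 - (-3)·0.5000) / (-8) = -1.0125
Iteration 2:
  x = (3 - (-3)·0.2556 - (-4)·-1.0125) / (9) = -0.0315
  y = (2 - (3)·0.8111 - (3)·-1.0125) / (9) = 0.2894
  z = (9 - (-3)·0.8111 - (-3)·0.2556) / (-8) = -1.5250
Iteration 3:
  x = (3 - (-3)·0.2894 - (-4)·-1.5250) / (9) = -0.2480
  y = (2 - (3)·-0.0315 - (3)·-1.5250) / (9) = 0.7411
  z = (9 - (-3)·-0.0315 - (-3)·0.2894) / (-8) = -1.2217
Residual b − A·x = (2.5685, -0.2608, 0.7057)

-0.2608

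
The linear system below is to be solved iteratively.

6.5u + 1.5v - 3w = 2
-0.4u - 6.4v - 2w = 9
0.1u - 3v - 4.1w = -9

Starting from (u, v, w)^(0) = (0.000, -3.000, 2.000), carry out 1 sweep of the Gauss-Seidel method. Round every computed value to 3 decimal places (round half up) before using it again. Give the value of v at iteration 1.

-2.151

Iteration 1:
  u = (2 - (1.5)·-3.000 - (-3)·2.000) / (6.5) = 1.923
  v = (9 - (-0.4)·1.923 - (-2)·2.000) / (-6.4) = -2.151
  w = (-9 - (0.1)·1.923 - (-3)·-2.151) / (-4.1) = 3.816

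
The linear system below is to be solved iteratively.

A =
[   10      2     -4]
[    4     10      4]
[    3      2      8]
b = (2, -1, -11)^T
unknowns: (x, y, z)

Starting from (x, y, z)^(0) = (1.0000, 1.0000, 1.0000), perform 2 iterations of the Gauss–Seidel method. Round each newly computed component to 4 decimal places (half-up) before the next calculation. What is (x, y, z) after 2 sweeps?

(-0.2120, 0.5288, -1.4277)

Iteration 1:
  x = (2 - (2)·1.0000 - (-4)·1.0000) / (10) = 0.4000
  y = (-1 - (4)·0.4000 - (4)·1.0000) / (10) = -0.6600
  z = (-11 - (3)·0.4000 - (2)·-0.6600) / (8) = -1.3600
Iteration 2:
  x = (2 - (2)·-0.6600 - (-4)·-1.3600) / (10) = -0.2120
  y = (-1 - (4)·-0.2120 - (4)·-1.3600) / (10) = 0.5288
  z = (-11 - (3)·-0.2120 - (2)·0.5288) / (8) = -1.4277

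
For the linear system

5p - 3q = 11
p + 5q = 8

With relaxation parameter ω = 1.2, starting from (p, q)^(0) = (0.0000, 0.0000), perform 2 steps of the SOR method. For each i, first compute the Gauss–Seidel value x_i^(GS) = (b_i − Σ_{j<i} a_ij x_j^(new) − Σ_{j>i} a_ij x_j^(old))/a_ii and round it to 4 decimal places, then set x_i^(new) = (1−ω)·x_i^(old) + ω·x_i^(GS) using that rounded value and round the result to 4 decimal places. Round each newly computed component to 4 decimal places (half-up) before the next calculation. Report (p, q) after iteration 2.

Iteration 1:
  p: GS value = (11 - (-3)·0.0000) / (5) = 2.2000;  p ← (1−ω)·0.0000 + ω·2.2000 = 2.6400
  q: GS value = (8 - (1)·2.6400) / (5) = 1.0720;  q ← (1−ω)·0.0000 + ω·1.0720 = 1.2864
Iteration 2:
  p: GS value = (11 - (-3)·1.2864) / (5) = 2.9718;  p ← (1−ω)·2.6400 + ω·2.9718 = 3.0382
  q: GS value = (8 - (1)·3.0382) / (5) = 0.9924;  q ← (1−ω)·1.2864 + ω·0.9924 = 0.9336

(3.0382, 0.9336)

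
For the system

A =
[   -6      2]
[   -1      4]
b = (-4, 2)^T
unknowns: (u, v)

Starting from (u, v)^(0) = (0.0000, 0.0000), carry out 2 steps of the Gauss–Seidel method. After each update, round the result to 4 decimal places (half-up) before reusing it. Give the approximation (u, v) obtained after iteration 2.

(0.8889, 0.7222)

Iteration 1:
  u = (-4 - (2)·0.0000) / (-6) = 0.6667
  v = (2 - (-1)·0.6667) / (4) = 0.6667
Iteration 2:
  u = (-4 - (2)·0.6667) / (-6) = 0.8889
  v = (2 - (-1)·0.8889) / (4) = 0.7222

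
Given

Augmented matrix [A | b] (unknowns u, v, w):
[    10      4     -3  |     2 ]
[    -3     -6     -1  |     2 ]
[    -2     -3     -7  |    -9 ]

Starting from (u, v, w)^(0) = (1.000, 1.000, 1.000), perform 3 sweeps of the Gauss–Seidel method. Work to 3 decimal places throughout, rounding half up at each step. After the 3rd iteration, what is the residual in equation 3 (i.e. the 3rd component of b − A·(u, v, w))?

0.000

Iteration 1:
  u = (2 - (4)·1.000 - (-3)·1.000) / (10) = 0.100
  v = (2 - (-3)·0.100 - (-1)·1.000) / (-6) = -0.550
  w = (-9 - (-2)·0.100 - (-3)·-0.550) / (-7) = 1.493
Iteration 2:
  u = (2 - (4)·-0.550 - (-3)·1.493) / (10) = 0.868
  v = (2 - (-3)·0.868 - (-1)·1.493) / (-6) = -1.016
  w = (-9 - (-2)·0.868 - (-3)·-1.016) / (-7) = 1.473
Iteration 3:
  u = (2 - (4)·-1.016 - (-3)·1.473) / (10) = 1.048
  v = (2 - (-3)·1.048 - (-1)·1.473) / (-6) = -1.103
  w = (-9 - (-2)·1.048 - (-3)·-1.103) / (-7) = 1.459
Residual b − A·x = (0.309, -0.015, 0.000)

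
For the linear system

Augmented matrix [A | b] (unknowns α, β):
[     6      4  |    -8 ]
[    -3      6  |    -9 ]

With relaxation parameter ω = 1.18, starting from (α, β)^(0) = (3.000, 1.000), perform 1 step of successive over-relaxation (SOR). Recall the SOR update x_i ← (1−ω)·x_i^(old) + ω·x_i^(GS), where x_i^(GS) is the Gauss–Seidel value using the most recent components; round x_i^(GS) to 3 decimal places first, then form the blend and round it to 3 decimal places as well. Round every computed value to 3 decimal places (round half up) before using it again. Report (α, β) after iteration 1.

Iteration 1:
  α: GS value = (-8 - (4)·1.000) / (6) = -2.000;  α ← (1−ω)·3.000 + ω·-2.000 = -2.900
  β: GS value = (-9 - (-3)·-2.900) / (6) = -2.950;  β ← (1−ω)·1.000 + ω·-2.950 = -3.661

(-2.900, -3.661)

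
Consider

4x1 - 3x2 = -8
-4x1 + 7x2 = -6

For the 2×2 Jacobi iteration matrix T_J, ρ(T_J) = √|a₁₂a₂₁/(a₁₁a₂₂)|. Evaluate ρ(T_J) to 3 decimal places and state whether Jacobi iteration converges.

0.655

a₁₂a₂₁/(a₁₁a₂₂) = (-3)·(-4) / ((4)·(7)) = 0.428571
ρ = √|0.428571| = √0.428571 = 0.655
ρ < 1, so Jacobi converges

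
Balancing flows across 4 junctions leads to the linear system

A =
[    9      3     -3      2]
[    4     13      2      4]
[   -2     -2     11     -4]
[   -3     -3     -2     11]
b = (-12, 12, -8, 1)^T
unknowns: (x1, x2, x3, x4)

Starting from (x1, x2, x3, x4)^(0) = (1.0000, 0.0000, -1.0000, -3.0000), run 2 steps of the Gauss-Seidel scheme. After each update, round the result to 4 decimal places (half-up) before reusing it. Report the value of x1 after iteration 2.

Iteration 1:
  x1 = (-12 - (3)·0.0000 - (-3)·-1.0000 - (2)·-3.0000) / (9) = -1.0000
  x2 = (12 - (4)·-1.0000 - (2)·-1.0000 - (4)·-3.0000) / (13) = 2.3077
  x3 = (-8 - (-2)·-1.0000 - (-2)·2.3077 - (-4)·-3.0000) / (11) = -1.5804
  x4 = (1 - (-3)·-1.0000 - (-3)·2.3077 - (-2)·-1.5804) / (11) = 0.1602
Iteration 2:
  x1 = (-12 - (3)·2.3077 - (-3)·-1.5804 - (2)·0.1602) / (9) = -2.6650
  x2 = (12 - (4)·-2.6650 - (2)·-1.5804 - (4)·0.1602) / (13) = 1.9369
  x3 = (-8 - (-2)·-2.6650 - (-2)·1.9369 - (-4)·0.1602) / (11) = -0.8014
  x4 = (1 - (-3)·-2.6650 - (-3)·1.9369 - (-2)·-0.8014) / (11) = -0.2534

-2.6650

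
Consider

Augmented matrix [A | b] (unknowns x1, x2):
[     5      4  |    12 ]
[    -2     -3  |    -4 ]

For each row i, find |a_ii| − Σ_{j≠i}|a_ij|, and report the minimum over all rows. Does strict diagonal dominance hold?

row 1: |5| − (4) = 1
row 2: |-3| − (2) = 1
minimum over rows = 1 → strictly diagonally dominant (convergence guaranteed)

1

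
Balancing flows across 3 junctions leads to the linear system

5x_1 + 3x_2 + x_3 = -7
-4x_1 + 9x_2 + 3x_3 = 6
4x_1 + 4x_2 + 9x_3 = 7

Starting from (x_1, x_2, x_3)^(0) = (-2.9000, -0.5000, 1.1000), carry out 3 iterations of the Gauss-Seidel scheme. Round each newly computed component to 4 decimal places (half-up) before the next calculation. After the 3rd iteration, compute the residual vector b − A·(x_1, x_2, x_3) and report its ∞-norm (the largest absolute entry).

Iteration 1:
  x_1 = (-7 - (3)·-0.5000 - (1)·1.1000) / (5) = -1.3200
  x_2 = (6 - (-4)·-1.3200 - (3)·1.1000) / (9) = -0.2867
  x_3 = (7 - (4)·-1.3200 - (4)·-0.2867) / (9) = 1.4919
Iteration 2:
  x_1 = (-7 - (3)·-0.2867 - (1)·1.4919) / (5) = -1.5264
  x_2 = (6 - (-4)·-1.5264 - (3)·1.4919) / (9) = -0.5090
  x_3 = (7 - (4)·-1.5264 - (4)·-0.5090) / (9) = 1.6824
Iteration 3:
  x_1 = (-7 - (3)·-0.5090 - (1)·1.6824) / (5) = -1.4311
  x_2 = (6 - (-4)·-1.4311 - (3)·1.6824) / (9) = -0.5302
  x_3 = (7 - (4)·-1.4311 - (4)·-0.5302) / (9) = 1.6495
Residual b − A·x = (0.0966, 0.0989, -0.0003); ∞-norm = 0.0989

0.0989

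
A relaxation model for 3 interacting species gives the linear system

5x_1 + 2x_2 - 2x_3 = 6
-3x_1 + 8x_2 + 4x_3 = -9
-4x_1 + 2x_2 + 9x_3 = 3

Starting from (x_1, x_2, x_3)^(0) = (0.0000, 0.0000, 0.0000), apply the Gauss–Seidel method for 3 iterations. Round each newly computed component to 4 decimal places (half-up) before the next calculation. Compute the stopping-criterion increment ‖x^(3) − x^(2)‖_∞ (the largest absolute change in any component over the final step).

Iteration 1:
  x_1 = (6 - (2)·0.0000 - (-2)·0.0000) / (5) = 1.2000
  x_2 = (-9 - (-3)·1.2000 - (4)·0.0000) / (8) = -0.6750
  x_3 = (3 - (-4)·1.2000 - (2)·-0.6750) / (9) = 1.0167
Iteration 2:
  x_1 = (6 - (2)·-0.6750 - (-2)·1.0167) / (5) = 1.8767
  x_2 = (-9 - (-3)·1.8767 - (4)·1.0167) / (8) = -0.9296
  x_3 = (3 - (-4)·1.8767 - (2)·-0.9296) / (9) = 1.3740
Iteration 3:
  x_1 = (6 - (2)·-0.9296 - (-2)·1.3740) / (5) = 2.1214
  x_2 = (-9 - (-3)·2.1214 - (4)·1.3740) / (8) = -1.0165
  x_3 = (3 - (-4)·2.1214 - (2)·-1.0165) / (9) = 1.5021
Change: (0.2447, -0.0869, 0.1281) → max |·| = 0.2447

0.2447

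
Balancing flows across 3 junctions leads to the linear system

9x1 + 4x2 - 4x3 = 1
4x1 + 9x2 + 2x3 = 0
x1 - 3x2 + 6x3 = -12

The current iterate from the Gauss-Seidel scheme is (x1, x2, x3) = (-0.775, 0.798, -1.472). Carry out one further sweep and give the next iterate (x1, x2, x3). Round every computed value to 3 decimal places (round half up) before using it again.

One sweep:
  x1 = (1 - (4)·0.798 - (-4)·-1.472) / (9) = -0.898
  x2 = (0 - (4)·-0.898 - (2)·-1.472) / (9) = 0.726
  x3 = (-12 - (1)·-0.898 - (-3)·0.726) / (6) = -1.487

(-0.898, 0.726, -1.487)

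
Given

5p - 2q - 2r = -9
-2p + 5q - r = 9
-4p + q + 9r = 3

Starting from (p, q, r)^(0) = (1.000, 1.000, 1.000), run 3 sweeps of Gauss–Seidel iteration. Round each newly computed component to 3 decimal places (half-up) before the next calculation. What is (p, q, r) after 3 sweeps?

(-1.456, 1.143, -0.441)

Iteration 1:
  p = (-9 - (-2)·1.000 - (-2)·1.000) / (5) = -1.000
  q = (9 - (-2)·-1.000 - (-1)·1.000) / (5) = 1.600
  r = (3 - (-4)·-1.000 - (1)·1.600) / (9) = -0.289
Iteration 2:
  p = (-9 - (-2)·1.600 - (-2)·-0.289) / (5) = -1.276
  q = (9 - (-2)·-1.276 - (-1)·-0.289) / (5) = 1.232
  r = (3 - (-4)·-1.276 - (1)·1.232) / (9) = -0.371
Iteration 3:
  p = (-9 - (-2)·1.232 - (-2)·-0.371) / (5) = -1.456
  q = (9 - (-2)·-1.456 - (-1)·-0.371) / (5) = 1.143
  r = (3 - (-4)·-1.456 - (1)·1.143) / (9) = -0.441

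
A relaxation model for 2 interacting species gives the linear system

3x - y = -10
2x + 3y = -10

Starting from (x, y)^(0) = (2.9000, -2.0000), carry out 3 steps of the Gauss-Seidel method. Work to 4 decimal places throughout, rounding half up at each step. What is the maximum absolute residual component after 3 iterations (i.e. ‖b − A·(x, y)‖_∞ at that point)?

0.0658

Iteration 1:
  x = (-10 - (-1)·-2.0000) / (3) = -4.0000
  y = (-10 - (2)·-4.0000) / (3) = -0.6667
Iteration 2:
  x = (-10 - (-1)·-0.6667) / (3) = -3.5556
  y = (-10 - (2)·-3.5556) / (3) = -0.9629
Iteration 3:
  x = (-10 - (-1)·-0.9629) / (3) = -3.6543
  y = (-10 - (2)·-3.6543) / (3) = -0.8971
Residual b − A·x = (0.0658, -0.0001); ∞-norm = 0.0658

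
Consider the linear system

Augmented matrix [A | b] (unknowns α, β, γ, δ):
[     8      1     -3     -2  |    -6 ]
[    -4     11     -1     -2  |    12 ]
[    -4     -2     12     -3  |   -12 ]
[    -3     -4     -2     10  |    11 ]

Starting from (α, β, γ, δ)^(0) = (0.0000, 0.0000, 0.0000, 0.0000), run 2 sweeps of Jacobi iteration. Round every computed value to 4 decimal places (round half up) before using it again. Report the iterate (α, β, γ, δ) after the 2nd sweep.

(-0.9864, 0.9273, -0.7932, 1.1114)

Iteration 1:
  α = (-6 - (1)·0.0000 - (-3)·0.0000 - (-2)·0.0000) / (8) = -0.7500
  β = (12 - (-4)·0.0000 - (-1)·0.0000 - (-2)·0.0000) / (11) = 1.0909
  γ = (-12 - (-4)·0.0000 - (-2)·0.0000 - (-3)·0.0000) / (12) = -1.0000
  δ = (11 - (-3)·0.0000 - (-4)·0.0000 - (-2)·0.0000) / (10) = 1.1000
Iteration 2:
  α = (-6 - (1)·1.0909 - (-3)·-1.0000 - (-2)·1.1000) / (8) = -0.9864
  β = (12 - (-4)·-0.7500 - (-1)·-1.0000 - (-2)·1.1000) / (11) = 0.9273
  γ = (-12 - (-4)·-0.7500 - (-2)·1.0909 - (-3)·1.1000) / (12) = -0.7932
  δ = (11 - (-3)·-0.7500 - (-4)·1.0909 - (-2)·-1.0000) / (10) = 1.1114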